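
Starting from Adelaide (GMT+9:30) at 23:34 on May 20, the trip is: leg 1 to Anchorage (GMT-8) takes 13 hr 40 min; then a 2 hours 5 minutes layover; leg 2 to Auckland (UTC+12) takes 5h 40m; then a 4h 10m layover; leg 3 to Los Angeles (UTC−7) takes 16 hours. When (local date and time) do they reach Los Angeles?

00:39 on May 22

Convert departure to UTC: 23:34 − 9:30 = 14:04 UTC on May 20.
Add 13 hours 40 minutes leg 1 → 03:44 UTC (May 21).
Add 2 hours 5 minutes layover in Anchorage → 05:49 UTC.
Add 5 hours 40 minutes leg 2 → 11:29 UTC.
Add 4 hours and 10 minutes layover in Auckland → 15:39 UTC.
Add 16 hours leg 3 → 07:39 UTC (May 22).
Los Angeles is UTC−7:00, so local arrival = 07:39 − 7:00 = 00:39 on May 22.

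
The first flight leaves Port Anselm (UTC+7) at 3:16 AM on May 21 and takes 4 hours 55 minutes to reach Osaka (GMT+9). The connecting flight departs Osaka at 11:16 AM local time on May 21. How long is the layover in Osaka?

1 hour 5 minutes

Convert departure to UTC: 3:16 AM − 7:00 = 8:16 PM UTC on May 20.
Add 4 hours and 55 minutes flight time → 1:11 AM UTC (May 21).
Osaka is UTC+9:00, so local arrival = 1:11 AM + 9:00 = 10:11 AM on May 21.
Layover = 11:16 AM − 10:11 AM = 1 hour 5 minutes.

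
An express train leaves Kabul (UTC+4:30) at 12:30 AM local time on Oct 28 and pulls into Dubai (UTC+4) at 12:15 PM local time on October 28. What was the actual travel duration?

Dubai is 0:30 behind Kabul.
Clock-face elapsed time (ignoring zones) is 11 hours 45 minutes.
Actual elapsed = 11 hours 45 minutes + 0:30 = 12 hours 15 minutes.

12 hours 15 minutes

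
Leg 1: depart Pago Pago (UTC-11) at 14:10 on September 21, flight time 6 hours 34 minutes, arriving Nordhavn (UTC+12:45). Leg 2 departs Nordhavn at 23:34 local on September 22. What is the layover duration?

Convert departure to UTC: 14:10 + 11:00 = 01:10 UTC on Sep 22.
Add 6 hours 34 minutes flight time → 07:44 UTC.
Nordhavn is UTC+12:45, so local arrival = 07:44 + 12:45 = 20:29 on Sep 22.
Layover = 23:34 − 20:29 = 3 hours 5 minutes.

3 hours 5 minutes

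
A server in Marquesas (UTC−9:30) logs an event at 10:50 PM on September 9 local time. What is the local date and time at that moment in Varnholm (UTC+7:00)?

Varnholm is 16:30 ahead of Marquesas.
Shift by the zone difference: 10:50 PM + 16:30 = 3:20 PM on Sep 10 in Varnholm.

3:20 PM on September 10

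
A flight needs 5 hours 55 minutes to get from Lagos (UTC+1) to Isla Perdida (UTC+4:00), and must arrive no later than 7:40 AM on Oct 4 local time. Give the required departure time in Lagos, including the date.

10:45 PM on October 3

Target arrival in UTC: 7:40 AM − 4:00 = 3:40 AM on Oct 4.
Subtract 5 hours 55 minutes → departure 9:45 PM UTC on Oct 3.
Lagos is UTC+1:00: 9:45 PM + 1:00 = 10:45 PM on Oct 3.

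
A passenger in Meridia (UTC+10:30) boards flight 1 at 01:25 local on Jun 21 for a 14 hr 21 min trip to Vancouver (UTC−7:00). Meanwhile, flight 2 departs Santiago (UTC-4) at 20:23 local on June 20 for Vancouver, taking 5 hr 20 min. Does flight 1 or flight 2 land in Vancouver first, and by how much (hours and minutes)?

the first, by 27 minutes

Flight 1 in UTC: 01:25 − 10:30 = 14:55 on Jun 20.
+14 hours 21 minutes → arrive 05:16 UTC on Jun 21.
Flight 2 in UTC: 20:23 + 4:00 = 00:23 on Jun 21.
+5 hours and 20 minutes → arrive 05:43 UTC on Jun 21.
Flight 1 lands earlier by 27 minutes.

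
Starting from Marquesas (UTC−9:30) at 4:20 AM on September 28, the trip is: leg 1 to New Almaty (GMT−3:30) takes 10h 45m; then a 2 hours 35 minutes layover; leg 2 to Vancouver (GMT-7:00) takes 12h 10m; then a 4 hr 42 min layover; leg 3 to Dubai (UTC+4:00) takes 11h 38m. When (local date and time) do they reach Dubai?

11:40 AM on Sep 30

Convert departure to UTC: 4:20 AM + 9:30 = 1:50 PM UTC on Sep 28.
Add 10 hours 45 minutes leg 1 → 12:35 AM UTC (Sep 29).
Add 2 hours and 35 minutes layover in New Almaty → 3:10 AM UTC.
Add 12 hours and 10 minutes leg 2 → 3:20 PM UTC.
Add 4 hours 42 minutes layover in Vancouver → 8:02 PM UTC.
Add 11 hours and 38 minutes leg 3 → 7:40 AM UTC (Sep 30).
Dubai is UTC+4:00, so local arrival = 7:40 AM + 4:00 = 11:40 AM on Sep 30.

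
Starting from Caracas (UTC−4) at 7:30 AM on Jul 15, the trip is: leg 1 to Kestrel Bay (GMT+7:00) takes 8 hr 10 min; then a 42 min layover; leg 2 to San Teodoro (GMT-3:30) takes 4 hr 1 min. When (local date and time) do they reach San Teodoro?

Convert departure to UTC: 7:30 AM + 4:00 = 11:30 AM UTC on Jul 15.
Add 8 hours and 10 minutes leg 1 → 7:40 PM UTC.
Add 42 minutes layover in Kestrel Bay → 8:22 PM UTC.
Add 4 hours and 1 minute leg 2 → 12:23 AM UTC (Jul 16).
San Teodoro is UTC−3:30, so local arrival = 12:23 AM − 3:30 = 8:53 PM on Jul 15.

8:53 PM on July 15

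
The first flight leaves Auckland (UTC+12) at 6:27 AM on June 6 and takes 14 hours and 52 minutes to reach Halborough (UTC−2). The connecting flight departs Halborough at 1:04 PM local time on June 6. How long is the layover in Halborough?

Convert departure to UTC: 6:27 AM − 12:00 = 6:27 PM UTC on Jun 5.
Add 14 hours 52 minutes flight time → 9:19 AM UTC (Jun 6).
Halborough is UTC−2:00, so local arrival = 9:19 AM − 2:00 = 7:19 AM on Jun 6.
Layover = 1:04 PM − 7:19 AM = 5 hours 45 minutes.

5 hours 45 minutes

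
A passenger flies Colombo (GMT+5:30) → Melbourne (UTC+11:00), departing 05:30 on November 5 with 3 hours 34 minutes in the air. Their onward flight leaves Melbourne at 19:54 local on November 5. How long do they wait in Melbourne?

5 hours 20 minutes

Convert departure to UTC: 05:30 − 5:30 = 00:00 UTC on Nov 5.
Add 3 hours 34 minutes flight time → 03:34 UTC.
Melbourne is UTC+11:00, so local arrival = 03:34 + 11:00 = 14:34 on Nov 5.
Layover = 19:54 − 14:34 = 5 hours 20 minutes.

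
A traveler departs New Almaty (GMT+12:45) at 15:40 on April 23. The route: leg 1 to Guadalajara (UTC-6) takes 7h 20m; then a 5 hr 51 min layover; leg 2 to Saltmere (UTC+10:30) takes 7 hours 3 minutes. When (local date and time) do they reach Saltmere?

09:39 on April 24

Convert departure to UTC: 15:40 − 12:45 = 02:55 UTC on Apr 23.
Add 7 hours and 20 minutes leg 1 → 10:15 UTC.
Add 5 hours 51 minutes layover in Guadalajara → 16:06 UTC.
Add 7 hours and 3 minutes leg 2 → 23:09 UTC.
Saltmere is UTC+10:30, so local arrival = 23:09 + 10:30 = 09:39 on Apr 24.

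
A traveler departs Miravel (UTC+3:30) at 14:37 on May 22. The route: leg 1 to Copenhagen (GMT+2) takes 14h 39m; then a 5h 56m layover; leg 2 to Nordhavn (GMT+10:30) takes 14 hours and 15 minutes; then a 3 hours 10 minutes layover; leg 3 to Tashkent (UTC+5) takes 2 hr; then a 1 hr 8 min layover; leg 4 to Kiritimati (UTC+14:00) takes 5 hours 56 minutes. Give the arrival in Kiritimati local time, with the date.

00:11 on May 25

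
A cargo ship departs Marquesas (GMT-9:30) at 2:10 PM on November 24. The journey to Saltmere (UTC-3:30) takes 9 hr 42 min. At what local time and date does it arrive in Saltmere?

5:52 AM on November 25

Saltmere is 6:00 ahead of Marquesas.
After 9 hours and 42 minutes it is 11:52 PM in Marquesas.
Shift by the zone difference: 11:52 PM + 6:00 = 5:52 AM on Nov 25 in Saltmere.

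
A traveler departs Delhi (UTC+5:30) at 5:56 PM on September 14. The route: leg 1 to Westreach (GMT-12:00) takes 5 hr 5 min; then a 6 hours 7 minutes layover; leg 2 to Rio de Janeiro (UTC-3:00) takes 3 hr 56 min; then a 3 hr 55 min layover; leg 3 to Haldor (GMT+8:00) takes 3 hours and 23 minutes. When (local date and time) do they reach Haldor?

6:52 PM on September 15

Convert departure to UTC: 5:56 PM − 5:30 = 12:26 PM UTC on Sep 14.
Add 5 hours and 5 minutes leg 1 → 5:31 PM UTC.
Add 6 hours and 7 minutes layover in Westreach → 11:38 PM UTC.
Add 3 hours 56 minutes leg 2 → 3:34 AM UTC (Sep 15).
Add 3 hours 55 minutes layover in Rio de Janeiro → 7:29 AM UTC.
Add 3 hours and 23 minutes leg 3 → 10:52 AM UTC.
Haldor is UTC+8:00, so local arrival = 10:52 AM + 8:00 = 6:52 PM on Sep 15.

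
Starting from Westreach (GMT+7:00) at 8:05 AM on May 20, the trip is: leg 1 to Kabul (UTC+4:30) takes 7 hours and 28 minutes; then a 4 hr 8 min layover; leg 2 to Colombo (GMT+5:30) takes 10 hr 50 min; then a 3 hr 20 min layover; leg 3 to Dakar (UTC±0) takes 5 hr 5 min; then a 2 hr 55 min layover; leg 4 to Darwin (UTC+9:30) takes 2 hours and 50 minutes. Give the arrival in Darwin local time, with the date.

11:11 PM on May 21

Convert departure to UTC: 8:05 AM − 7:00 = 1:05 AM UTC on May 20.
Add 7 hours and 28 minutes leg 1 → 8:33 AM UTC.
Add 4 hours 8 minutes layover in Kabul → 12:41 PM UTC.
Add 10 hours and 50 minutes leg 2 → 11:31 PM UTC.
Add 3 hours 20 minutes layover in Colombo → 2:51 AM UTC (May 21).
Add 5 hours 5 minutes leg 3 → 7:56 AM UTC.
Add 2 hours and 55 minutes layover in Dakar → 10:51 AM UTC.
Add 2 hours and 50 minutes leg 4 → 1:41 PM UTC.
Darwin is UTC+9:30, so local arrival = 1:41 PM + 9:30 = 11:11 PM on May 21.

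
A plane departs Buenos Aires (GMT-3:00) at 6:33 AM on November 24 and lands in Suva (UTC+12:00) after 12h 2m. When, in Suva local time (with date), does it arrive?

Suva is 15:00 ahead of Buenos Aires.
After 12 hours 2 minutes it is 6:35 PM in Buenos Aires.
Shift by the zone difference: 6:35 PM + 15:00 = 9:35 AM on Nov 25 in Suva.

9:35 AM on Nov 25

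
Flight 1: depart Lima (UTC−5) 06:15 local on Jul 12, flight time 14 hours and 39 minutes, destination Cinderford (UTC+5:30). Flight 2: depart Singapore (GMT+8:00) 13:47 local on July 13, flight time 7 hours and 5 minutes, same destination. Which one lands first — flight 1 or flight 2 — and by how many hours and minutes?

the first, by 10 hours 58 minutes

Flight 1 in UTC: 06:15 + 5:00 = 11:15 on Jul 12.
+14 hours and 39 minutes → arrive 01:54 UTC on Jul 13.
Flight 2 in UTC: 13:47 − 8:00 = 05:47 on Jul 13.
+7 hours and 5 minutes → arrive 12:52 UTC on Jul 13.
Flight 1 lands earlier by 10 hours 58 minutes.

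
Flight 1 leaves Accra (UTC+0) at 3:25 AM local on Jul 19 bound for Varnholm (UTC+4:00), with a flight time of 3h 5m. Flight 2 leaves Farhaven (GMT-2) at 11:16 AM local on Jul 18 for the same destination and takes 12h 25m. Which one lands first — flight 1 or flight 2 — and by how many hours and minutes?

the second, by 4 hours 49 minutes

Flight 1 departs at 3:25 AM UTC (Jul 19).
+3 hours and 5 minutes → arrive 6:30 AM UTC on Jul 19.
Flight 2 in UTC: 11:16 AM + 2:00 = 1:16 PM on Jul 18.
+12 hours and 25 minutes → arrive 1:41 AM UTC on Jul 19.
Flight 2 lands earlier by 4 hours 49 minutes.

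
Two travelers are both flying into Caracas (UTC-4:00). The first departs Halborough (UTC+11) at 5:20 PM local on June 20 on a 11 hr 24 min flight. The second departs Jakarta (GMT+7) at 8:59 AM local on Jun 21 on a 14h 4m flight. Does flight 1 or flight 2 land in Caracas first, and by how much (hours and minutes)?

Flight 1 in UTC: 5:20 PM − 11:00 = 6:20 AM on Jun 20.
+11 hours 24 minutes → arrive 5:44 PM UTC on Jun 20.
Flight 2 in UTC: 8:59 AM − 7:00 = 1:59 AM on Jun 21.
+14 hours and 4 minutes → arrive 4:03 PM UTC on Jun 21.
Flight 1 lands earlier by 22 hours 19 minutes.

the first, by 22 hours 19 minutes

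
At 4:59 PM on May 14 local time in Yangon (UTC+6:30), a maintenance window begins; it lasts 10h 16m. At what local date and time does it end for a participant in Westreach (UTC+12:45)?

Westreach is 6:15 ahead of Yangon.
After 10 hours 16 minutes it is 3:15 AM (May 15) in Yangon.
Shift by the zone difference: 3:15 AM + 6:15 = 9:30 AM on May 15 in Westreach.

9:30 AM on May 15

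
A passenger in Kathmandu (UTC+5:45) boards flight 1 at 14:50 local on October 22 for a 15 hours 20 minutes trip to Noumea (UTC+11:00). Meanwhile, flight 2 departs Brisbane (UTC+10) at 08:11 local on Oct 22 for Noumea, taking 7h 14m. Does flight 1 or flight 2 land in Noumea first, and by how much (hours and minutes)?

Flight 1 in UTC: 14:50 − 5:45 = 09:05 on Oct 22.
+15 hours and 20 minutes → arrive 00:25 UTC on Oct 23.
Flight 2 in UTC: 08:11 − 10:00 = 22:11 on Oct 21.
+7 hours and 14 minutes → arrive 05:25 UTC on Oct 22.
Flight 2 lands earlier by 19 hours.

the second, by 19 hours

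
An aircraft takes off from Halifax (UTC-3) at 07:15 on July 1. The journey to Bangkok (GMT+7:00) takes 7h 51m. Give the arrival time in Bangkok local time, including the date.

01:06 on July 2

Bangkok is 10:00 ahead of Halifax.
After 7 hours and 51 minutes it is 15:06 in Halifax.
Shift by the zone difference: 15:06 + 10:00 = 01:06 on Jul 2 in Bangkok.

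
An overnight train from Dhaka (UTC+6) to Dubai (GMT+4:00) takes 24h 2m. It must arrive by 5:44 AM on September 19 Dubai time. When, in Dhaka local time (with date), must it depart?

Target arrival in UTC: 5:44 AM − 4:00 = 1:44 AM on Sep 19.
Subtract 24 hours 2 minutes → departure 1:42 AM UTC on Sep 18.
Dhaka is UTC+6:00: 1:42 AM + 6:00 = 7:42 AM on Sep 18.

7:42 AM on Sep 18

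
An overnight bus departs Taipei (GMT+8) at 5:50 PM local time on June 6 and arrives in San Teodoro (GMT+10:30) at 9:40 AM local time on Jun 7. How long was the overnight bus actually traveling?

San Teodoro is 2:30 ahead of Taipei.
Clock-face elapsed time (ignoring zones) is 15 hours 50 minutes.
Actual elapsed = 15 hours 50 minutes − 2:30 = 13 hours 20 minutes.

13 hours 20 minutes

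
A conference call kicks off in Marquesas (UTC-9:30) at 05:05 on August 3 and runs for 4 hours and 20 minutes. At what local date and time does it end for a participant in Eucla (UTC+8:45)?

03:40 on Aug 4

Convert start to UTC: 05:05 + 9:30 = 14:35 UTC on Aug 3.
Add 4 hours 20 minutes duration → 18:55 UTC.
Eucla is UTC+8:45, so local end time = 18:55 + 8:45 = 03:40 on Aug 4.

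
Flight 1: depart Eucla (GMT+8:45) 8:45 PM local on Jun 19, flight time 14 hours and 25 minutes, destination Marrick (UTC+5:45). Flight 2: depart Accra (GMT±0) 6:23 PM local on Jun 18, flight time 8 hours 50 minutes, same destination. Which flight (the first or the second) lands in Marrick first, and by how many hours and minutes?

Flight 1 in UTC: 8:45 PM − 8:45 = 12:00 PM on Jun 19.
+14 hours and 25 minutes → arrive 2:25 AM UTC on Jun 20.
Flight 2 departs at 6:23 PM UTC (Jun 18).
+8 hours 50 minutes → arrive 3:13 AM UTC on Jun 19.
Flight 2 lands earlier by 23 hours 12 minutes.

the second, by 23 hours 12 minutes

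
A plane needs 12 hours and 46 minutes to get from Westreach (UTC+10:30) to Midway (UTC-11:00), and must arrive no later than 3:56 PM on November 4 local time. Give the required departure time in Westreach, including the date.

12:40 AM on November 5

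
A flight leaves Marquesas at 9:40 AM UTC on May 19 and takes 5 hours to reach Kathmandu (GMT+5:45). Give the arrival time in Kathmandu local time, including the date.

Departure is given in UTC: 9:40 AM on May 19.
Add 5 hours → 2:40 PM UTC.
Kathmandu is UTC+5:45: 2:40 PM + 5:45 = 8:25 PM on May 19.

8:25 PM on May 19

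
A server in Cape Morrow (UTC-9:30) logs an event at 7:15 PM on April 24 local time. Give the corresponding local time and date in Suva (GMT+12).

4:45 PM on Apr 25

Suva is 21:30 ahead of Cape Morrow.
Shift by the zone difference: 7:15 PM + 21:30 = 4:45 PM on Apr 25 in Suva.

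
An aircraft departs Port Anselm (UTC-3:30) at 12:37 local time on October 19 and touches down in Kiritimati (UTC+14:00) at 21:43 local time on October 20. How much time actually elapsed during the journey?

15 hours 36 minutes

Departure in UTC: 12:37 + 3:30 = 16:07 on Oct 19.
Arrival in UTC: 21:43 − 14:00 = 07:43 on Oct 20.
Elapsed = 07:43 − 16:07 (+1 day) = 15 hours 36 minutes.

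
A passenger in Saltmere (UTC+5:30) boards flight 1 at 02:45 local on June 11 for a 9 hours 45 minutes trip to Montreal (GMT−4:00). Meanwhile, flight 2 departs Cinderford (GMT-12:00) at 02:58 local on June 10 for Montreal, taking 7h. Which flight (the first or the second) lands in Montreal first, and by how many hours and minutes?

the second, by 9 hours 2 minutes

Flight 1 in UTC: 02:45 − 5:30 = 21:15 on Jun 10.
+9 hours and 45 minutes → arrive 07:00 UTC on Jun 11.
Flight 2 in UTC: 02:58 + 12:00 = 14:58 on Jun 10.
+7 hours → arrive 21:58 UTC on Jun 10.
Flight 2 lands earlier by 9 hours 2 minutes.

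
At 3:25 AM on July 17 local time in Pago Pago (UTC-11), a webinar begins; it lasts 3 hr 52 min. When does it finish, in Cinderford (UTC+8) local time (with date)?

2:17 AM on July 18

Cinderford is 19:00 ahead of Pago Pago.
After 3 hours 52 minutes it is 7:17 AM in Pago Pago.
Shift by the zone difference: 7:17 AM + 19:00 = 2:17 AM on Jul 18 in Cinderford.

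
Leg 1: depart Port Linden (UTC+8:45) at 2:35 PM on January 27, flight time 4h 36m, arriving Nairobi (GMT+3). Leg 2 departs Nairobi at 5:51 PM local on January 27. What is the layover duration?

Convert departure to UTC: 2:35 PM − 8:45 = 5:50 AM UTC on Jan 27.
Add 4 hours and 36 minutes flight time → 10:26 AM UTC.
Nairobi is UTC+3:00, so local arrival = 10:26 AM + 3:00 = 1:26 PM on Jan 27.
Layover = 5:51 PM − 1:26 PM = 4 hours 25 minutes.

4 hours 25 minutes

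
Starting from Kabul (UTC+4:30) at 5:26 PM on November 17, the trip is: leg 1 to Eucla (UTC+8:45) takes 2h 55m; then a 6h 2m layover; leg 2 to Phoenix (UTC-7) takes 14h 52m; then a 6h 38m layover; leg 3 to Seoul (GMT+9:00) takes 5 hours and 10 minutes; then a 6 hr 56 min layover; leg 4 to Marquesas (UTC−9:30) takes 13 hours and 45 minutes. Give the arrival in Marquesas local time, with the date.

11:44 AM on November 19

Convert departure to UTC: 5:26 PM − 4:30 = 12:56 PM UTC on Nov 17.
Add 2 hours and 55 minutes leg 1 → 3:51 PM UTC.
Add 6 hours and 2 minutes layover in Eucla → 9:53 PM UTC.
Add 14 hours 52 minutes leg 2 → 12:45 PM UTC (Nov 18).
Add 6 hours and 38 minutes layover in Phoenix → 7:23 PM UTC.
Add 5 hours 10 minutes leg 3 → 12:33 AM UTC (Nov 19).
Add 6 hours 56 minutes layover in Seoul → 7:29 AM UTC.
Add 13 hours and 45 minutes leg 4 → 9:14 PM UTC.
Marquesas is UTC−9:30, so local arrival = 9:14 PM − 9:30 = 11:44 AM on Nov 19.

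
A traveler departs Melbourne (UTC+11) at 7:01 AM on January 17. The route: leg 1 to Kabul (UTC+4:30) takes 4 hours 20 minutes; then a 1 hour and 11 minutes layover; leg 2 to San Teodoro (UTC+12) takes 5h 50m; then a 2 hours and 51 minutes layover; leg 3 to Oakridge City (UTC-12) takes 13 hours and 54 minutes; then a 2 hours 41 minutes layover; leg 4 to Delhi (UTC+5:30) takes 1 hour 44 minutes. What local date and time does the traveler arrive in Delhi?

10:02 AM on January 18

Convert departure to UTC: 7:01 AM − 11:00 = 8:01 PM UTC on Jan 16.
Add 4 hours 20 minutes leg 1 → 12:21 AM UTC (Jan 17).
Add 1 hour 11 minutes layover in Kabul → 1:32 AM UTC.
Add 5 hours 50 minutes leg 2 → 7:22 AM UTC.
Add 2 hours 51 minutes layover in San Teodoro → 10:13 AM UTC.
Add 13 hours and 54 minutes leg 3 → 12:07 AM UTC (Jan 18).
Add 2 hours and 41 minutes layover in Oakridge City → 2:48 AM UTC.
Add 1 hour and 44 minutes leg 4 → 4:32 AM UTC.
Delhi is UTC+5:30, so local arrival = 4:32 AM + 5:30 = 10:02 AM on Jan 18.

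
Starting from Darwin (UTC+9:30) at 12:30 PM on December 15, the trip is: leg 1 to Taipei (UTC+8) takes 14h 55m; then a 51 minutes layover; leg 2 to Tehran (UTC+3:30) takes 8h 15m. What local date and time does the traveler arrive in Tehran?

6:31 AM on December 16

Convert departure to UTC: 12:30 PM − 9:30 = 3:00 AM UTC on Dec 15.
Add 14 hours and 55 minutes leg 1 → 5:55 PM UTC.
Add 51 minutes layover in Taipei → 6:46 PM UTC.
Add 8 hours 15 minutes leg 2 → 3:01 AM UTC (Dec 16).
Tehran is UTC+3:30, so local arrival = 3:01 AM + 3:30 = 6:31 AM on Dec 16.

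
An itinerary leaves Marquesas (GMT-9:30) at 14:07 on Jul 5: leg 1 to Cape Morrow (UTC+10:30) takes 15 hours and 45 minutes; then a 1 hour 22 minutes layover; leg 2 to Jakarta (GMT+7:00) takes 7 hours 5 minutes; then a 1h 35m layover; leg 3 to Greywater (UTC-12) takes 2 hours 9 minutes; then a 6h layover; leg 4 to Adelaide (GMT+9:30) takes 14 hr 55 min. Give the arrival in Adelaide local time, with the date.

09:58 on July 8

Convert departure to UTC: 14:07 + 9:30 = 23:37 UTC on Jul 5.
Add 15 hours and 45 minutes leg 1 → 15:22 UTC (Jul 6).
Add 1 hour and 22 minutes layover in Cape Morrow → 16:44 UTC.
Add 7 hours 5 minutes leg 2 → 23:49 UTC.
Add 1 hour 35 minutes layover in Jakarta → 01:24 UTC (Jul 7).
Add 2 hours and 9 minutes leg 3 → 03:33 UTC.
Add 6 hours layover in Greywater → 09:33 UTC.
Add 14 hours 55 minutes leg 4 → 00:28 UTC (Jul 8).
Adelaide is UTC+9:30, so local arrival = 00:28 + 9:30 = 09:58 on Jul 8.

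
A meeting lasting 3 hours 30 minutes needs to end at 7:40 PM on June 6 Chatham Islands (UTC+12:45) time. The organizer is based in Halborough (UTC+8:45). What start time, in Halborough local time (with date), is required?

Target end time in UTC: 7:40 PM − 12:45 = 6:55 AM on Jun 6.
Subtract 3 hours and 30 minutes → start 3:25 AM UTC on Jun 6.
Halborough is UTC+8:45: 3:25 AM + 8:45 = 12:10 PM on Jun 6.

12:10 PM on Jun 6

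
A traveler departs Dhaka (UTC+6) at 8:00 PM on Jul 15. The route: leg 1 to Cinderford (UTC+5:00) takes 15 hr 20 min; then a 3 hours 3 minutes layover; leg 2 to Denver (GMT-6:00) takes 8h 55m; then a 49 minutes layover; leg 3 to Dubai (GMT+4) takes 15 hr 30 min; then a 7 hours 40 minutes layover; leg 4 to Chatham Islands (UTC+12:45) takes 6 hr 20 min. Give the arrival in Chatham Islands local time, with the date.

Convert departure to UTC: 8:00 PM − 6:00 = 2:00 PM UTC on Jul 15.
Add 15 hours and 20 minutes leg 1 → 5:20 AM UTC (Jul 16).
Add 3 hours 3 minutes layover in Cinderford → 8:23 AM UTC.
Add 8 hours and 55 minutes leg 2 → 5:18 PM UTC.
Add 49 minutes layover in Denver → 6:07 PM UTC.
Add 15 hours 30 minutes leg 3 → 9:37 AM UTC (Jul 17).
Add 7 hours and 40 minutes layover in Dubai → 5:17 PM UTC.
Add 6 hours 20 minutes leg 4 → 11:37 PM UTC.
Chatham Islands is UTC+12:45, so local arrival = 11:37 PM + 12:45 = 12:22 PM on Jul 18.

12:22 PM on Jul 18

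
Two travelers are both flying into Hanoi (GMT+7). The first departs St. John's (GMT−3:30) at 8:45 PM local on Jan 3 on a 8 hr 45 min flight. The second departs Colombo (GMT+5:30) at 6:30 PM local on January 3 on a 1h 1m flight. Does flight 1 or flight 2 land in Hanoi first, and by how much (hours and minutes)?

Flight 1 in UTC: 8:45 PM + 3:30 = 12:15 AM on Jan 4.
+8 hours and 45 minutes → arrive 9:00 AM UTC on Jan 4.
Flight 2 in UTC: 6:30 PM − 5:30 = 1:00 PM on Jan 3.
+1 hour and 1 minute → arrive 2:01 PM UTC on Jan 3.
Flight 2 lands earlier by 18 hours 59 minutes.

the second, by 18 hours 59 minutes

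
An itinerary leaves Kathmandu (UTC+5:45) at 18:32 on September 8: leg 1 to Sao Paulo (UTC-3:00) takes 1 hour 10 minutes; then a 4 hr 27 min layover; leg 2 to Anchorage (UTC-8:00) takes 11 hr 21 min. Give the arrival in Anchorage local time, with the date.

Convert departure to UTC: 18:32 − 5:45 = 12:47 UTC on Sep 8.
Add 1 hour and 10 minutes leg 1 → 13:57 UTC.
Add 4 hours 27 minutes layover in Sao Paulo → 18:24 UTC.
Add 11 hours and 21 minutes leg 2 → 05:45 UTC (Sep 9).
Anchorage is UTC−8:00, so local arrival = 05:45 − 8:00 = 21:45 on Sep 8.

21:45 on Sep 8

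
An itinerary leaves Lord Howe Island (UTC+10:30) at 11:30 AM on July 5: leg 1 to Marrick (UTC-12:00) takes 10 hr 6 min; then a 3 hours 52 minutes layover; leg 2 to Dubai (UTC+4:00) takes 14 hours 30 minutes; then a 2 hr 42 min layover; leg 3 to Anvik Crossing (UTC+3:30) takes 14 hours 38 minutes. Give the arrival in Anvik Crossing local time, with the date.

Convert departure to UTC: 11:30 AM − 10:30 = 1:00 AM UTC on Jul 5.
Add 10 hours and 6 minutes leg 1 → 11:06 AM UTC.
Add 3 hours and 52 minutes layover in Marrick → 2:58 PM UTC.
Add 14 hours and 30 minutes leg 2 → 5:28 AM UTC (Jul 6).
Add 2 hours 42 minutes layover in Dubai → 8:10 AM UTC.
Add 14 hours 38 minutes leg 3 → 10:48 PM UTC.
Anvik Crossing is UTC+3:30, so local arrival = 10:48 PM + 3:30 = 2:18 AM on Jul 7.

2:18 AM on July 7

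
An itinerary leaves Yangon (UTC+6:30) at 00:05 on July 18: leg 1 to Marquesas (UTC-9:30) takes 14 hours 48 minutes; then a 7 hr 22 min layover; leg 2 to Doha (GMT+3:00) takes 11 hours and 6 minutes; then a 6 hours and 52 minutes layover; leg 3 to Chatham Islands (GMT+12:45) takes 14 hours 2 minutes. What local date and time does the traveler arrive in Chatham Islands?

Convert departure to UTC: 00:05 − 6:30 = 17:35 UTC on Jul 17.
Add 14 hours 48 minutes leg 1 → 08:23 UTC (Jul 18).
Add 7 hours and 22 minutes layover in Marquesas → 15:45 UTC.
Add 11 hours 6 minutes leg 2 → 02:51 UTC (Jul 19).
Add 6 hours 52 minutes layover in Doha → 09:43 UTC.
Add 14 hours and 2 minutes leg 3 → 23:45 UTC.
Chatham Islands is UTC+12:45, so local arrival = 23:45 + 12:45 = 12:30 on Jul 20.

12:30 on July 20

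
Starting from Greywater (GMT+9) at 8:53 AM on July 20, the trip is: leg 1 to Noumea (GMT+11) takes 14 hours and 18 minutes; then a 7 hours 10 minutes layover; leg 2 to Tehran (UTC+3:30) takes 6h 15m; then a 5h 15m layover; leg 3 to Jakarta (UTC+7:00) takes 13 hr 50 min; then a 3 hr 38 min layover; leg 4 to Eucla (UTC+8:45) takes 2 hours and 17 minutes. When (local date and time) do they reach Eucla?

1:21 PM on July 22

Convert departure to UTC: 8:53 AM − 9:00 = 11:53 PM UTC on Jul 19.
Add 14 hours 18 minutes leg 1 → 2:11 PM UTC (Jul 20).
Add 7 hours 10 minutes layover in Noumea → 9:21 PM UTC.
Add 6 hours 15 minutes leg 2 → 3:36 AM UTC (Jul 21).
Add 5 hours 15 minutes layover in Tehran → 8:51 AM UTC.
Add 13 hours and 50 minutes leg 3 → 10:41 PM UTC.
Add 3 hours and 38 minutes layover in Jakarta → 2:19 AM UTC (Jul 22).
Add 2 hours and 17 minutes leg 4 → 4:36 AM UTC.
Eucla is UTC+8:45, so local arrival = 4:36 AM + 8:45 = 1:21 PM on Jul 22.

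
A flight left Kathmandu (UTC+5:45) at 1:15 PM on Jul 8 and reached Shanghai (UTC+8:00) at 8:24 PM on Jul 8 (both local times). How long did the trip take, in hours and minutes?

Shanghai is 2:15 ahead of Kathmandu.
Clock-face elapsed time (ignoring zones) is 7 hours 9 minutes.
Actual elapsed = 7 hours 9 minutes − 2:15 = 4 hours 54 minutes.

4 hours 54 minutes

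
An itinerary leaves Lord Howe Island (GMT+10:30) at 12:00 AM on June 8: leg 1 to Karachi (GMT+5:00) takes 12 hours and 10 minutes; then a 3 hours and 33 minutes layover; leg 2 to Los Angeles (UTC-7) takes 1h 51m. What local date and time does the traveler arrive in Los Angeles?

Convert departure to UTC: 12:00 AM − 10:30 = 1:30 PM UTC on Jun 7.
Add 12 hours and 10 minutes leg 1 → 1:40 AM UTC (Jun 8).
Add 3 hours 33 minutes layover in Karachi → 5:13 AM UTC.
Add 1 hour and 51 minutes leg 2 → 7:04 AM UTC.
Los Angeles is UTC−7:00, so local arrival = 7:04 AM − 7:00 = 12:04 AM on Jun 8.

12:04 AM on June 8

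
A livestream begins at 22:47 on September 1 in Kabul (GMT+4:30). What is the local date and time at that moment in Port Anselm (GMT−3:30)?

In UTC: 22:47 − 4:30 = 18:17 on Sep 1.
Port Anselm is UTC−3:30: 18:17 − 3:30 = 14:47 on Sep 1.

14:47 on Sep 1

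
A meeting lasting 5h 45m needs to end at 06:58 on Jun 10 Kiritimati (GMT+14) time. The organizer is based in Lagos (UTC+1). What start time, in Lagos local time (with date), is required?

12:13 on June 9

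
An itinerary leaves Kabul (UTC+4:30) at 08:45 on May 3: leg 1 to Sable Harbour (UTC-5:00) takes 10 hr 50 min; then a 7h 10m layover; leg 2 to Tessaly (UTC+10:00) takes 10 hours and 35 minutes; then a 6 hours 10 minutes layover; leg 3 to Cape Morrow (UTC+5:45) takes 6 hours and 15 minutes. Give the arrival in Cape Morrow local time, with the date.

03:00 on May 5

Convert departure to UTC: 08:45 − 4:30 = 04:15 UTC on May 3.
Add 10 hours and 50 minutes leg 1 → 15:05 UTC.
Add 7 hours and 10 minutes layover in Sable Harbour → 22:15 UTC.
Add 10 hours 35 minutes leg 2 → 08:50 UTC (May 4).
Add 6 hours 10 minutes layover in Tessaly → 15:00 UTC.
Add 6 hours 15 minutes leg 3 → 21:15 UTC.
Cape Morrow is UTC+5:45, so local arrival = 21:15 + 5:45 = 03:00 on May 5.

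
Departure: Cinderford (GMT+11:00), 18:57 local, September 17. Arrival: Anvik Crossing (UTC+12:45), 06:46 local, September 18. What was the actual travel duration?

Departure in UTC: 18:57 − 11:00 = 07:57 on Sep 17.
Arrival in UTC: 06:46 − 12:45 = 18:01 on Sep 17.
Elapsed = 18:01 − 07:57 = 10 hours 4 minutes.

10 hours 4 minutes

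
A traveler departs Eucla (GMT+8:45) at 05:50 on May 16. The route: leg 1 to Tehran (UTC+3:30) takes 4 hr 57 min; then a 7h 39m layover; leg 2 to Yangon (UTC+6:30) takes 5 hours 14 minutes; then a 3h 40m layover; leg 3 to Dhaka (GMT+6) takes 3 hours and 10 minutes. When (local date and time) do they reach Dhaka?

03:45 on May 17

Convert departure to UTC: 05:50 − 8:45 = 21:05 UTC on May 15.
Add 4 hours and 57 minutes leg 1 → 02:02 UTC (May 16).
Add 7 hours and 39 minutes layover in Tehran → 09:41 UTC.
Add 5 hours and 14 minutes leg 2 → 14:55 UTC.
Add 3 hours and 40 minutes layover in Yangon → 18:35 UTC.
Add 3 hours and 10 minutes leg 3 → 21:45 UTC.
Dhaka is UTC+6:00, so local arrival = 21:45 + 6:00 = 03:45 on May 17.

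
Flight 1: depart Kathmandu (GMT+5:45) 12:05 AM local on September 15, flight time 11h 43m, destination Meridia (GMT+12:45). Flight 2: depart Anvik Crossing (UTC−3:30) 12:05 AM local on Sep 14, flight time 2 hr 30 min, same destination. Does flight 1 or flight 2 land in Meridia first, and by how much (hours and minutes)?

Flight 1 in UTC: 12:05 AM − 5:45 = 6:20 PM on Sep 14.
+11 hours 43 minutes → arrive 6:03 AM UTC on Sep 15.
Flight 2 in UTC: 12:05 AM + 3:30 = 3:35 AM on Sep 14.
+2 hours and 30 minutes → arrive 6:05 AM UTC on Sep 14.
Flight 2 lands earlier by 23 hours 58 minutes.

the second, by 23 hours 58 minutes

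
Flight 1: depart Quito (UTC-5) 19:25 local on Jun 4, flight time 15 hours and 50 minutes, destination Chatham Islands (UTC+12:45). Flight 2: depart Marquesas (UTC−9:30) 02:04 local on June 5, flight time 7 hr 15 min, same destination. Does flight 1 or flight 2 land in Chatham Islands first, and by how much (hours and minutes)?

the first, by 2 hours 34 minutes

Flight 1 in UTC: 19:25 + 5:00 = 00:25 on Jun 5.
+15 hours 50 minutes → arrive 16:15 UTC on Jun 5.
Flight 2 in UTC: 02:04 + 9:30 = 11:34 on Jun 5.
+7 hours 15 minutes → arrive 18:49 UTC on Jun 5.
Flight 1 lands earlier by 2 hours 34 minutes.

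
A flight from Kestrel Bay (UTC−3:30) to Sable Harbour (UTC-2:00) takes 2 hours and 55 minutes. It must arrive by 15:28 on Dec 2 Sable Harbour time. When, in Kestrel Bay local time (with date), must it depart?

Target arrival in UTC: 15:28 + 2:00 = 17:28 on Dec 2.
Subtract 2 hours 55 minutes → departure 14:33 UTC on Dec 2.
Kestrel Bay is UTC−3:30: 14:33 − 3:30 = 11:03 on Dec 2.

11:03 on Dec 2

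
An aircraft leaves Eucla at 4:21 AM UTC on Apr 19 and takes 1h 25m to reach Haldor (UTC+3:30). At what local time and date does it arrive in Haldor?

9:16 AM on Apr 19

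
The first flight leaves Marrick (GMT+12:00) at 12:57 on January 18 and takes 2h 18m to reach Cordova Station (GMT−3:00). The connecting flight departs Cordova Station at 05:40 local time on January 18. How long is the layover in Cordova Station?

5 hours 25 minutes

Convert departure to UTC: 12:57 − 12:00 = 00:57 UTC on Jan 18.
Add 2 hours 18 minutes flight time → 03:15 UTC.
Cordova Station is UTC−3:00, so local arrival = 03:15 − 3:00 = 00:15 on Jan 18.
Layover = 05:40 − 00:15 = 5 hours 25 minutes.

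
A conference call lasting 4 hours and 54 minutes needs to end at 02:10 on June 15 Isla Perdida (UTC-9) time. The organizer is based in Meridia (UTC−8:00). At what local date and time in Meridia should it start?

Target end time in UTC: 02:10 + 9:00 = 11:10 on Jun 15.
Subtract 4 hours 54 minutes → start 06:16 UTC on Jun 15.
Meridia is UTC−8:00: 06:16 − 8:00 = 22:16 on Jun 14.

22:16 on June 14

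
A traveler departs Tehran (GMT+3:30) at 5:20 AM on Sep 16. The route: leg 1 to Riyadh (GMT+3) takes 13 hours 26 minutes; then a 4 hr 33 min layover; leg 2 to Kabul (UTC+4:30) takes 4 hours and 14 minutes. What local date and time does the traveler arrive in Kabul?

Convert departure to UTC: 5:20 AM − 3:30 = 1:50 AM UTC on Sep 16.
Add 13 hours and 26 minutes leg 1 → 3:16 PM UTC.
Add 4 hours and 33 minutes layover in Riyadh → 7:49 PM UTC.
Add 4 hours and 14 minutes leg 2 → 12:03 AM UTC (Sep 17).
Kabul is UTC+4:30, so local arrival = 12:03 AM + 4:30 = 4:33 AM on Sep 17.

4:33 AM on September 17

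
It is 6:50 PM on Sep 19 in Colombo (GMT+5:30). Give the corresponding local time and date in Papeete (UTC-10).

3:20 AM on September 19

In UTC: 6:50 PM − 5:30 = 1:20 PM on Sep 19.
Papeete is UTC−10:00: 1:20 PM − 10:00 = 3:20 AM on Sep 19.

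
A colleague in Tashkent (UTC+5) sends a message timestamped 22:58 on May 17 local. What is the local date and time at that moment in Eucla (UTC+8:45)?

In UTC: 22:58 − 5:00 = 17:58 on May 17.
Eucla is UTC+8:45: 17:58 + 8:45 = 02:43 on May 18.

02:43 on May 18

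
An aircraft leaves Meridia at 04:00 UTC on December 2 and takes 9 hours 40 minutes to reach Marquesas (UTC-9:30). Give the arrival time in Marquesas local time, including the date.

04:10 on Dec 2

Departure is given in UTC: 04:00 on Dec 2.
Add 9 hours and 40 minutes → 13:40 UTC.
Marquesas is UTC−9:30: 13:40 − 9:30 = 04:10 on Dec 2.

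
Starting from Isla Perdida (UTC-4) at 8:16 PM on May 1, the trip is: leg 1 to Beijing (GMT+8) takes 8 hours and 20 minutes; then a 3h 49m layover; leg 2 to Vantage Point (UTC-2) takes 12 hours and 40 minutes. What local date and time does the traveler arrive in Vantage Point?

11:05 PM on May 2

Convert departure to UTC: 8:16 PM + 4:00 = 12:16 AM UTC on May 2.
Add 8 hours and 20 minutes leg 1 → 8:36 AM UTC.
Add 3 hours 49 minutes layover in Beijing → 12:25 PM UTC.
Add 12 hours 40 minutes leg 2 → 1:05 AM UTC (May 3).
Vantage Point is UTC−2:00, so local arrival = 1:05 AM − 2:00 = 11:05 PM on May 2.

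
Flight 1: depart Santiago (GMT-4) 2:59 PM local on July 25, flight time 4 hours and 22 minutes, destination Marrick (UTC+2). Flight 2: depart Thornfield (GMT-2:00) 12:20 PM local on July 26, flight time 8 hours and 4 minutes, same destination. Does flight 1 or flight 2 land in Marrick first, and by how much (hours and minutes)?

the first, by 23 hours 3 minutes

Flight 1 in UTC: 2:59 PM + 4:00 = 6:59 PM on Jul 25.
+4 hours and 22 minutes → arrive 11:21 PM UTC on Jul 25.
Flight 2 in UTC: 12:20 PM + 2:00 = 2:20 PM on Jul 26.
+8 hours 4 minutes → arrive 10:24 PM UTC on Jul 26.
Flight 1 lands earlier by 23 hours 3 minutes.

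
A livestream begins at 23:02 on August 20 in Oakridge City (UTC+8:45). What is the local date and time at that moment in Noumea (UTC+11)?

01:17 on Aug 21

Noumea is 2:15 ahead of Oakridge City.
Shift by the zone difference: 23:02 + 2:15 = 01:17 on Aug 21 in Noumea.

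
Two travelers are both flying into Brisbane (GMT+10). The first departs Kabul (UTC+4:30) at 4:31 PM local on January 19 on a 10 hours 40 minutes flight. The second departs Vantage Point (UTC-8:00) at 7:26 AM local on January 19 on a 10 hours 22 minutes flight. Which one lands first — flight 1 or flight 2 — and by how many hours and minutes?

the first, by 3 hours 7 minutes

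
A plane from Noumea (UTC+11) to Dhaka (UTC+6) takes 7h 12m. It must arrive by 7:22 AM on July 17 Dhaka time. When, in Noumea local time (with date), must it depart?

5:10 AM on July 17

Target arrival in UTC: 7:22 AM − 6:00 = 1:22 AM on Jul 17.
Subtract 7 hours 12 minutes → departure 6:10 PM UTC on Jul 16.
Noumea is UTC+11:00: 6:10 PM + 11:00 = 5:10 AM on Jul 17.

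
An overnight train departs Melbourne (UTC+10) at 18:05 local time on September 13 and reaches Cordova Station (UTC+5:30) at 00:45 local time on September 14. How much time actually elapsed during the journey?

11 hours 10 minutes

Departure in UTC: 18:05 − 10:00 = 08:05 on Sep 13.
Arrival in UTC: 00:45 − 5:30 = 19:15 on Sep 13.
Elapsed = 19:15 − 08:05 = 11 hours 10 minutes.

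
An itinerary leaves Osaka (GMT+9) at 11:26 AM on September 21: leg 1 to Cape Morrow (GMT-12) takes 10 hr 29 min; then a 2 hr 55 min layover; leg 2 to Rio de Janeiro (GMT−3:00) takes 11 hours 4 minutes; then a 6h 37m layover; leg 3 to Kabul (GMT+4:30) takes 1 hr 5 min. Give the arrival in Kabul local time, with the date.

3:06 PM on Sep 22

Convert departure to UTC: 11:26 AM − 9:00 = 2:26 AM UTC on Sep 21.
Add 10 hours and 29 minutes leg 1 → 12:55 PM UTC.
Add 2 hours and 55 minutes layover in Cape Morrow → 3:50 PM UTC.
Add 11 hours and 4 minutes leg 2 → 2:54 AM UTC (Sep 22).
Add 6 hours and 37 minutes layover in Rio de Janeiro → 9:31 AM UTC.
Add 1 hour 5 minutes leg 3 → 10:36 AM UTC.
Kabul is UTC+4:30, so local arrival = 10:36 AM + 4:30 = 3:06 PM on Sep 22.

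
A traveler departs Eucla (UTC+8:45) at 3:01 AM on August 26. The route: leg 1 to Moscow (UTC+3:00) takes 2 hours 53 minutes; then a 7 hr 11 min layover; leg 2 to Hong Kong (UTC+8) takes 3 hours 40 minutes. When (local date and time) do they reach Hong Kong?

Convert departure to UTC: 3:01 AM − 8:45 = 6:16 PM UTC on Aug 25.
Add 2 hours 53 minutes leg 1 → 9:09 PM UTC.
Add 7 hours and 11 minutes layover in Moscow → 4:20 AM UTC (Aug 26).
Add 3 hours 40 minutes leg 2 → 8:00 AM UTC.
Hong Kong is UTC+8:00, so local arrival = 8:00 AM + 8:00 = 4:00 PM on Aug 26.

4:00 PM on August 26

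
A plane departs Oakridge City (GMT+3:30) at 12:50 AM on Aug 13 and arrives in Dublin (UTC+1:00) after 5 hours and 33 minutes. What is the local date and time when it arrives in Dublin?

Convert departure to UTC: 12:50 AM − 3:30 = 9:20 PM UTC on Aug 12.
Add 5 hours and 33 minutes travel time → 2:53 AM UTC (Aug 13).
Dublin is UTC+1:00, so local arrival = 2:53 AM + 1:00 = 3:53 AM on Aug 13.

3:53 AM on August 13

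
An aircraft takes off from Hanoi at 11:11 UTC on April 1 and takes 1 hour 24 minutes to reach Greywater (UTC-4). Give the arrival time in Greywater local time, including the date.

Departure is given in UTC: 11:11 on Apr 1.
Add 1 hour 24 minutes → 12:35 UTC.
Greywater is UTC−4:00: 12:35 − 4:00 = 08:35 on Apr 1.

08:35 on April 1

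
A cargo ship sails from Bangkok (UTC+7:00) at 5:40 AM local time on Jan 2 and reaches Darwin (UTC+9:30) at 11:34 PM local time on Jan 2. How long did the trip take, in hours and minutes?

Darwin is 2:30 ahead of Bangkok.
Clock-face elapsed time (ignoring zones) is 17 hours 54 minutes.
Actual elapsed = 17 hours 54 minutes − 2:30 = 15 hours 24 minutes.

15 hours 24 minutes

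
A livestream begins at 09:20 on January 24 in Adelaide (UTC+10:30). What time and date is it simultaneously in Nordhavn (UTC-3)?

19:50 on Jan 23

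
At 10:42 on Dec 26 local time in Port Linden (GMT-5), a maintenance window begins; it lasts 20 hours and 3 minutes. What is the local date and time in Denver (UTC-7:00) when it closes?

Convert start to UTC: 10:42 + 5:00 = 15:42 UTC on Dec 26.
Add 20 hours 3 minutes duration → 11:45 UTC (Dec 27).
Denver is UTC−7:00, so local end time = 11:45 − 7:00 = 04:45 on Dec 27.

04:45 on Dec 27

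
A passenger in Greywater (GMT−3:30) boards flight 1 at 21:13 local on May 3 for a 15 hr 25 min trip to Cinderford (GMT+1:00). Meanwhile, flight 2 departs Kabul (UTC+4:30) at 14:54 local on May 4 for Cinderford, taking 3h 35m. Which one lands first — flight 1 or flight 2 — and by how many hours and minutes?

Flight 1 in UTC: 21:13 + 3:30 = 00:43 on May 4.
+15 hours 25 minutes → arrive 16:08 UTC on May 4.
Flight 2 in UTC: 14:54 − 4:30 = 10:24 on May 4.
+3 hours 35 minutes → arrive 13:59 UTC on May 4.
Flight 2 lands earlier by 2 hours 9 minutes.

the second, by 2 hours 9 minutes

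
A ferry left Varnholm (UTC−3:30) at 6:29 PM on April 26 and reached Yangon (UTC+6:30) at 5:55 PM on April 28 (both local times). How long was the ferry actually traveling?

Departure in UTC: 6:29 PM + 3:30 = 9:59 PM on Apr 26.
Arrival in UTC: 5:55 PM − 6:30 = 11:25 AM on Apr 28.
Elapsed = 11:25 AM − 9:59 PM (+2 days) = 37 hours 26 minutes.

37 hours 26 minutes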